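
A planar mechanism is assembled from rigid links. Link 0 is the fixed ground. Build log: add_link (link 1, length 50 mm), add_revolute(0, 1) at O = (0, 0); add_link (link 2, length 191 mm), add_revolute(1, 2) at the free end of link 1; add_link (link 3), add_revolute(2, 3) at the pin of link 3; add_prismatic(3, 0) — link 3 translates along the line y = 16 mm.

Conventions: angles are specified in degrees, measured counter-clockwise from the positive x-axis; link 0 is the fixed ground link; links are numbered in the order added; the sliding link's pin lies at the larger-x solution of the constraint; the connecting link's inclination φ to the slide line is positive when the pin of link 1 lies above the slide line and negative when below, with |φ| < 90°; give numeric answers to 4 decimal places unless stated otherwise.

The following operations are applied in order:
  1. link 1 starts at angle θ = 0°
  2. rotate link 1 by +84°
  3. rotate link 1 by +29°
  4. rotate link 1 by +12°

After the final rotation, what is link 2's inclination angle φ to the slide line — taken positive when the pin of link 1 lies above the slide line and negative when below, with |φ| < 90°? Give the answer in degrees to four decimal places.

geometry: r = 50 mm, L = 191 mm, e = 16 mm; θ starts at 0°
rotate link 1 by +84°: θ ← 0° +84° = 84°
rotate link 1 by +29°: θ ← 84° +29° = 113°
rotate link 1 by +12°: θ ← 113° +12° = 125°
h = r sin θ − e = 40.957602 − 16 = 24.957602
sin φ = h / L = 24.957602 / 191 = 0.13066807
φ = arcsin(0.13066807) = 7.508199°

7.5082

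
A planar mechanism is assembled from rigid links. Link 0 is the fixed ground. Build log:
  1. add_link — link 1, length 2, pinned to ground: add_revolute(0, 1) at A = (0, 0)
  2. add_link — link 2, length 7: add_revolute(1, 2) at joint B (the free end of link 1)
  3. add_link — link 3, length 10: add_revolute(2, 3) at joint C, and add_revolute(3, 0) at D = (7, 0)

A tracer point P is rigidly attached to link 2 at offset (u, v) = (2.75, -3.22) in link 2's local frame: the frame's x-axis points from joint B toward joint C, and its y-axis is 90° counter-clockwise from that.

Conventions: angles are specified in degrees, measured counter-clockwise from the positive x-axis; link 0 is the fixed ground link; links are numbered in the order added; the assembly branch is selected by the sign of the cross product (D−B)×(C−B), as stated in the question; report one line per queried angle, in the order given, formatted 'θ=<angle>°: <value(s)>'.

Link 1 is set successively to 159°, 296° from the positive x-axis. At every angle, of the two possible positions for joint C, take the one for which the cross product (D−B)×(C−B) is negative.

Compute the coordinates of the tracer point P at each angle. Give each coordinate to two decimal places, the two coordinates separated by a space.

A=(0,0), D=(7.00,0)
θ=159°: B = A + 2.00·(cos159°, sin159°) = (-1.8672, 0.7167)
θ=159°: |BD| = 8.8961
θ=159°: circle(B,7.00) ∩ circle(D,10.00): a=1.5816, h=6.8190
θ=159°:   candidates: C₊=(0.2587,7.3861) cross=60.662; C₋=(-0.8401,-6.2075) cross=-60.662
θ=159°:   branch - wants cross < 0 → take C=(-0.8401,-6.2075) (cross=-60.662)
θ=159°: ex = (C−B)/|BC| = (0.1467,-0.9892); ey = (0.9892,0.1467)
θ=159°: P = B + 2.75·ex + -3.22·ey = (-4.6488,-2.4760)
θ=296°: B = A + 2.00·(cos296°, sin296°) = (0.8767, -1.7976)
θ=296°: |BD| = 6.3817
θ=296°: circle(B,7.00) ∩ circle(D,10.00): a=-0.8050, h=6.9536
θ=296°:   candidates: C₊=(-1.8543,4.6477) cross=44.375; C₋=(2.0630,-8.6963) cross=-44.375
θ=296°:   branch - wants cross < 0 → take C=(2.0630,-8.6963) (cross=-44.375)
θ=296°: ex = (C−B)/|BC| = (0.1695,-0.9855); ey = (0.9855,0.1695)
θ=296°: P = B + 2.75·ex + -3.22·ey = (-1.8306,-5.0535)

θ=159°: -4.65 -2.48
θ=296°: -1.83 -5.05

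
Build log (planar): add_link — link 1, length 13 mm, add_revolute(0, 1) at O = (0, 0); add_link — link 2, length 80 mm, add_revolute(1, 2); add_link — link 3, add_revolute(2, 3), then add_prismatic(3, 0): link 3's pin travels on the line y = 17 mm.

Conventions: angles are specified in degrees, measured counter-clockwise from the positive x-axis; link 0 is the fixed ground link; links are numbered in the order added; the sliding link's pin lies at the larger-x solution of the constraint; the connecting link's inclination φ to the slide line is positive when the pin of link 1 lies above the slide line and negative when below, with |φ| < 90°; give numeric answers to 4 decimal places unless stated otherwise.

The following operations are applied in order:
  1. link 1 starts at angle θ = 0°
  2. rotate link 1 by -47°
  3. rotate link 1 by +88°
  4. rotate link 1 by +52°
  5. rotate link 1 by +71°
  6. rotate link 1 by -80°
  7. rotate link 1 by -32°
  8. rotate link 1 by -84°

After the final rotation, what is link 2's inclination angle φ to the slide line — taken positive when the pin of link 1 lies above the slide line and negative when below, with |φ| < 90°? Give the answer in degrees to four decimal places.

geometry: r = 13 mm, L = 80 mm, e = 17 mm; θ starts at 0°
rotate link 1 by -47°: θ ← 0° -47° = -47°
rotate link 1 by +88°: θ ← -47° +88° = 41°
rotate link 1 by +52°: θ ← 41° +52° = 93°
rotate link 1 by +71°: θ ← 93° +71° = 164°
rotate link 1 by -80°: θ ← 164° -80° = 84°
rotate link 1 by -32°: θ ← 84° -32° = 52°
rotate link 1 by -84°: θ ← 52° -84° = -32°
h = r sin θ − e = -6.888950 − 17 = -23.888950
sin φ = h / L = -23.888950 / 80 = -0.29861188
φ = arcsin(-0.29861188) = -17.374249°

-17.3742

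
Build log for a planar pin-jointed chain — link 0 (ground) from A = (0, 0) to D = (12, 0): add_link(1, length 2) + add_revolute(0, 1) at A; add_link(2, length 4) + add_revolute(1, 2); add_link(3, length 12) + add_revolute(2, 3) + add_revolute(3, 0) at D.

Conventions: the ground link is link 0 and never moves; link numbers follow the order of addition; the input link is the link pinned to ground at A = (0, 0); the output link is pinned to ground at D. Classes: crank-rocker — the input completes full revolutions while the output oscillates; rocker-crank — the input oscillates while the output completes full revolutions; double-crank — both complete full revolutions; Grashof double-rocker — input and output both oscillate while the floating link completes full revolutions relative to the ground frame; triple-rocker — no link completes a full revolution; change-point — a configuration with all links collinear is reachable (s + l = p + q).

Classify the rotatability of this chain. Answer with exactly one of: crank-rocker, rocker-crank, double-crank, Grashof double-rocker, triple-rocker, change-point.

lengths: ground=12, input=2, coupler=4, output=12
sorted: s=2 (shortest), l=12 (longest), p+q=16
s + l = 14 vs p + q = 16
s + l < p + q (Grashof) with shortest = input link → crank-rocker

crank-rocker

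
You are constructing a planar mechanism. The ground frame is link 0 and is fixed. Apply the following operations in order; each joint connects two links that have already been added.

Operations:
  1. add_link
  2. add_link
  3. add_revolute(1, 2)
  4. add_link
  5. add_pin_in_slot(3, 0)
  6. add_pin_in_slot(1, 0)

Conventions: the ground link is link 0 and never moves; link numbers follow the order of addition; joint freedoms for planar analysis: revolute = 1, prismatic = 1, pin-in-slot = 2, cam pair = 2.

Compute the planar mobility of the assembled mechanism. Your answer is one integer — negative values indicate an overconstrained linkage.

link 0 = ground. State L|J1|J2 = 1|0|0
+link1  2|0|0
+link2  3|0|0
R(1,2) f=1→J1  3|1|0
+link3  4|1|0
PS(3,0) f=2→J2  4|1|1
PS(1,0) f=2→J2  4|1|2
M = 3(4−1)−2·1−2 = 9−2−2 = 5

M = 5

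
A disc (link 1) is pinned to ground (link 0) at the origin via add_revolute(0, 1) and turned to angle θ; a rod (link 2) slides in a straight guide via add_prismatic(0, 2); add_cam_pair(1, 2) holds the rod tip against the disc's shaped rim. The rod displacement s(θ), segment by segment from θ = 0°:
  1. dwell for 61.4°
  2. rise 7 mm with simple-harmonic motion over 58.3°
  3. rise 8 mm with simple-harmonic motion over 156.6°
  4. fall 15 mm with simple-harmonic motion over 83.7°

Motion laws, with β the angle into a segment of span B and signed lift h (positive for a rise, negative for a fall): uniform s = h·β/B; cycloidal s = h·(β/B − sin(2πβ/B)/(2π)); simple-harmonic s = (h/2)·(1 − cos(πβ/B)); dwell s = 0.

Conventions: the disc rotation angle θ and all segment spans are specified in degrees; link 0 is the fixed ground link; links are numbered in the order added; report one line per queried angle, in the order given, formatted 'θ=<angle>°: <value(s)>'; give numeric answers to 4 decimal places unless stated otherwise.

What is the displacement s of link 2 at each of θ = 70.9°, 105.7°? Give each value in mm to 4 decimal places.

segment 1 (0° to 61.4°, dwell): s unchanged at 0.0000
θ = 70.9° falls in segment 2 (61.4° to 119.7°, simple-harmonic, h = 7): β = 70.9 − 61.4 = 9.5°, B = 58.3°; Δs = 7/2·(1 − cos(π·0.1630)) = 0.4487; s = 0.0000 + 0.4487 = 0.4487
θ = 105.7° falls in segment 2 (61.4° to 119.7°, simple-harmonic, h = 7): β = 105.7 − 61.4 = 44.3°, B = 58.3°; Δs = 7/2·(1 − cos(π·0.7599)) = 6.0504; s = 0.0000 + 6.0504 = 6.0504

θ=70.9°: 0.4487
θ=105.7°: 6.0504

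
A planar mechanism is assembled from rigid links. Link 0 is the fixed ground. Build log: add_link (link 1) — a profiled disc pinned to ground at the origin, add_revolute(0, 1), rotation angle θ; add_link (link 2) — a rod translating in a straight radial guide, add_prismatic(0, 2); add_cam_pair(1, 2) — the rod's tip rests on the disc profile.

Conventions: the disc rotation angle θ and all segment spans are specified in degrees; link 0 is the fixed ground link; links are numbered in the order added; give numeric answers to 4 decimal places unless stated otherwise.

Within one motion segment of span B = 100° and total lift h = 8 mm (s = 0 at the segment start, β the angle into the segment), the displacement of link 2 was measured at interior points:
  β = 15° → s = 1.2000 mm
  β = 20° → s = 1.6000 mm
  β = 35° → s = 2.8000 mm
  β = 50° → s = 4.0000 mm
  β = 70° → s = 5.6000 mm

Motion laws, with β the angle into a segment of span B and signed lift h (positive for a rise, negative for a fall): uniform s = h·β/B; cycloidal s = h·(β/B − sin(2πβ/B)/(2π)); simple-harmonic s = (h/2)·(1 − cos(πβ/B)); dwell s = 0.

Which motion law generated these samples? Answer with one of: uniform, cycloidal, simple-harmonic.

candidates at β/B = r: uniform s = h·r (linear in β); cycloidal s = h·(r − sin(2πr)/(2π)); simple-harmonic s = (h/2)(1 − cos(πr))
β=15°: printed 1.2000 | uniform 1.2000, cycloidal 0.1699, simple-harmonic 0.4360
β=20°: printed 1.6000 | uniform 1.6000, cycloidal 0.3891, simple-harmonic 0.7639
β=35°: printed 2.8000 | uniform 2.8000, cycloidal 1.7699, simple-harmonic 2.1840
β=50°: printed 4.0000 | uniform 4.0000, cycloidal 4.0000, simple-harmonic 4.0000
β=70°: printed 5.6000 | uniform 5.6000, cycloidal 6.8109, simple-harmonic 6.3511
only one law matches every sample → uniform

uniform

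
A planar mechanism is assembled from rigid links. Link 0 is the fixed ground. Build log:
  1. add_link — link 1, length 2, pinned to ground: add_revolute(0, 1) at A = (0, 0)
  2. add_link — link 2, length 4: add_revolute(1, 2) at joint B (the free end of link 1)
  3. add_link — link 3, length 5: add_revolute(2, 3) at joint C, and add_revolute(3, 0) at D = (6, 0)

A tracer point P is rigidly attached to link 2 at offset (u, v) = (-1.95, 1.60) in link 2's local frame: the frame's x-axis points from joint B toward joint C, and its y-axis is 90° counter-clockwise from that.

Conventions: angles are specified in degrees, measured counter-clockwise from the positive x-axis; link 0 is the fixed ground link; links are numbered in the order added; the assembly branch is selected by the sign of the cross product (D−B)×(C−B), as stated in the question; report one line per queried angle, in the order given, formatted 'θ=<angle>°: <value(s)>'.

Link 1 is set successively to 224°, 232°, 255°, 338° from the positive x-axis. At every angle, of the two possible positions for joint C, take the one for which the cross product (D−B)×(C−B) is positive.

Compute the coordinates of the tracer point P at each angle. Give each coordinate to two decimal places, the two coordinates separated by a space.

A=(0,0), D=(6.00,0)
θ=224°: B = A + 2.00·(cos224°, sin224°) = (-1.4387, -1.3893)
θ=224°: |BD| = 7.5673
θ=224°: circle(B,4.00) ∩ circle(D,5.00): a=3.1890, h=2.4146
θ=224°:   candidates: C₊=(1.2528,1.5697) cross=18.272; C₋=(2.1394,-3.1774) cross=-18.272
θ=224°:   branch + wants cross > 0 → take C=(1.2528,1.5697) (cross=18.272)
θ=224°: ex = (C−B)/|BC| = (0.6729,0.7398); ey = (-0.7398,0.6729)
θ=224°: P = B + -1.95·ex + 1.60·ey = (-3.9344,-1.7553)
θ=232°: B = A + 2.00·(cos232°, sin232°) = (-1.2313, -1.5760)
θ=232°: |BD| = 7.4011
θ=232°: circle(B,4.00) ∩ circle(D,5.00): a=3.0925, h=2.5370
θ=232°:   candidates: C₊=(1.2500,1.5613) cross=18.776; C₋=(2.3305,-3.3963) cross=-18.776
θ=232°:   branch + wants cross > 0 → take C=(1.2500,1.5613) (cross=18.776)
θ=232°: ex = (C−B)/|BC| = (0.6203,0.7843); ey = (-0.7843,0.6203)
θ=232°: P = B + -1.95·ex + 1.60·ey = (-3.6959,-2.1129)
θ=255°: B = A + 2.00·(cos255°, sin255°) = (-0.5176, -1.9319)
θ=255°: |BD| = 6.7979
θ=255°: circle(B,4.00) ∩ circle(D,5.00): a=2.7370, h=2.9170
θ=255°:   candidates: C₊=(1.2775,1.6427) cross=19.830; C₋=(2.9355,-3.9508) cross=-19.830
θ=255°:   branch + wants cross > 0 → take C=(1.2775,1.6427) (cross=19.830)
θ=255°: ex = (C−B)/|BC| = (0.4488,0.8936); ey = (-0.8936,0.4488)
θ=255°: P = B + -1.95·ex + 1.60·ey = (-2.8226,-2.9564)
θ=338°: B = A + 2.00·(cos338°, sin338°) = (1.8544, -0.7492)
θ=338°: |BD| = 4.2128
θ=338°: circle(B,4.00) ∩ circle(D,5.00): a=1.0382, h=3.8629
θ=338°:   candidates: C₊=(2.1890,3.2368) cross=16.274; C₋=(3.5630,-4.3659) cross=-16.274
θ=338°:   branch + wants cross > 0 → take C=(2.1890,3.2368) (cross=16.274)
θ=338°: ex = (C−B)/|BC| = (0.0837,0.9965); ey = (-0.9965,0.0837)
θ=338°: P = B + -1.95·ex + 1.60·ey = (0.0968,-2.5585)

θ=224°: -3.93 -1.76
θ=232°: -3.70 -2.11
θ=255°: -2.82 -2.96
θ=338°: 0.10 -2.56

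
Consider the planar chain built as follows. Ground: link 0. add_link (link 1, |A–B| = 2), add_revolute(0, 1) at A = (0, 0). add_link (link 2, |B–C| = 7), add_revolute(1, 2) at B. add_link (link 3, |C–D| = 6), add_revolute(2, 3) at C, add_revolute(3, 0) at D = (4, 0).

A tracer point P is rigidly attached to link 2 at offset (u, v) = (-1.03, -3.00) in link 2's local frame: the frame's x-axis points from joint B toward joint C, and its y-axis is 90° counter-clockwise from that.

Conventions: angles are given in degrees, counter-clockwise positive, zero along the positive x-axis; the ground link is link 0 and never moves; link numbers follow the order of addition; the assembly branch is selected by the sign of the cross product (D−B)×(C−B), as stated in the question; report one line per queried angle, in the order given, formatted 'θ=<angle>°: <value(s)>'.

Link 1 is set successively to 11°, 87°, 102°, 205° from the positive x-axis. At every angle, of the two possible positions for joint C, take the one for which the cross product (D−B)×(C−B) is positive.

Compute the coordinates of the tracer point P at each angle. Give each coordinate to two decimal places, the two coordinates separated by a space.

A=(0,0), D=(4.00,0)
θ=11°: B = A + 2.00·(cos11°, sin11°) = (1.9633, 0.3816)
θ=11°: |BD| = 2.0722
θ=11°: circle(B,7.00) ∩ circle(D,6.00): a=4.1729, h=5.6202
θ=11°:   candidates: C₊=(7.0998,5.1372) cross=11.646; C₋=(5.0297,-5.9110) cross=-11.646
θ=11°:   branch + wants cross > 0 → take C=(7.0998,5.1372) (cross=11.646)
θ=11°: ex = (C−B)/|BC| = (0.7338,0.6794); ey = (-0.6794,0.7338)
θ=11°: P = B + -1.03·ex + -3.00·ey = (3.2456,-2.5195)
θ=87°: B = A + 2.00·(cos87°, sin87°) = (0.1047, 1.9973)
θ=87°: |BD| = 4.3775
θ=87°: circle(B,7.00) ∩ circle(D,6.00): a=3.6736, h=5.9586
θ=87°:   candidates: C₊=(6.0923,5.6234) cross=26.084; C₋=(0.6550,-4.9811) cross=-26.084
θ=87°:   branch + wants cross > 0 → take C=(6.0923,5.6234) (cross=26.084)
θ=87°: ex = (C−B)/|BC| = (0.8554,0.5180); ey = (-0.5180,0.8554)
θ=87°: P = B + -1.03·ex + -3.00·ey = (0.7777,-1.1024)
θ=102°: B = A + 2.00·(cos102°, sin102°) = (-0.4158, 1.9563)
θ=102°: |BD| = 4.8298
θ=102°: circle(B,7.00) ∩ circle(D,6.00): a=3.7607, h=5.9040
θ=102°:   candidates: C₊=(5.4140,5.8310) cross=28.515; C₋=(0.6312,-4.9650) cross=-28.515
θ=102°:   branch + wants cross > 0 → take C=(5.4140,5.8310) (cross=28.515)
θ=102°: ex = (C−B)/|BC| = (0.8328,0.5535); ey = (-0.5535,0.8328)
θ=102°: P = B + -1.03·ex + -3.00·ey = (0.3870,-1.1123)
θ=205°: B = A + 2.00·(cos205°, sin205°) = (-1.8126, -0.8452)
θ=205°: |BD| = 5.8737
θ=205°: circle(B,7.00) ∩ circle(D,6.00): a=4.0435, h=5.7140
θ=205°:   candidates: C₊=(1.3665,5.3912) cross=33.563; C₋=(3.0110,-5.9179) cross=-33.563
θ=205°:   branch + wants cross > 0 → take C=(1.3665,5.3912) (cross=33.563)
θ=205°: ex = (C−B)/|BC| = (0.4542,0.8909); ey = (-0.8909,0.4542)
θ=205°: P = B + -1.03·ex + -3.00·ey = (0.3923,-3.1254)

θ=11°: 3.25 -2.52
θ=87°: 0.78 -1.10
θ=102°: 0.39 -1.11
θ=205°: 0.39 -3.13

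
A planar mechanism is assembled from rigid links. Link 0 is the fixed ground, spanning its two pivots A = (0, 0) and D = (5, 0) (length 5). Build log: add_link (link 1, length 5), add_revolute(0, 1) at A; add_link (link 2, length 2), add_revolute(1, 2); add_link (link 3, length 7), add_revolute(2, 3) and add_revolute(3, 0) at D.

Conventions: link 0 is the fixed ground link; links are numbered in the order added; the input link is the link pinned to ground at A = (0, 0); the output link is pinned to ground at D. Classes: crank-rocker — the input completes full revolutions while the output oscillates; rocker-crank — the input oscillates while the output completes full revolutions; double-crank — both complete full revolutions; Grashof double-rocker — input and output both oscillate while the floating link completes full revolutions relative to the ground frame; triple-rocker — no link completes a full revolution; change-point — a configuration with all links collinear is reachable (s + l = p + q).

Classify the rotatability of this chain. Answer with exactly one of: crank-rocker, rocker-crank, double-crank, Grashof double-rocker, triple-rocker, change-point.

lengths: ground=5, input=5, coupler=2, output=7
sorted: s=2 (shortest), l=7 (longest), p+q=10
s + l = 9 vs p + q = 10
s + l < p + q (Grashof) with shortest = coupler link → Grashof double-rocker

Grashof double-rocker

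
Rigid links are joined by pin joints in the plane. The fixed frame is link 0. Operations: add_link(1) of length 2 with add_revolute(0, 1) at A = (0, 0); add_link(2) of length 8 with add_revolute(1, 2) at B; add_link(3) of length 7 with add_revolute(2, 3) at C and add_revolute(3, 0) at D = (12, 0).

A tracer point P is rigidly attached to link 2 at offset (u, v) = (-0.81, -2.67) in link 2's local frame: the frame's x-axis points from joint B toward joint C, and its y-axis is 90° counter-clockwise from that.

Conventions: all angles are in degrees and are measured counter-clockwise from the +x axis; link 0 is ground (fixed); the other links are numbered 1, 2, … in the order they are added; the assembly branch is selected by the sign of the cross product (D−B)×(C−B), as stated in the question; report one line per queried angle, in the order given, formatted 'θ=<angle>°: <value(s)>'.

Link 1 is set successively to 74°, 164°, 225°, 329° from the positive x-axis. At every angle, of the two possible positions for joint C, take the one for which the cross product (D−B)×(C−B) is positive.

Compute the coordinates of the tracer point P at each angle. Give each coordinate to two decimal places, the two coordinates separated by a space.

A=(0,0), D=(12.00,0)
θ=74°: B = A + 2.00·(cos74°, sin74°) = (0.5513, 1.9225)
θ=74°: |BD| = 11.6090
θ=74°: circle(B,8.00) ∩ circle(D,7.00): a=6.4506, h=4.7318
θ=74°:   candidates: C₊=(7.6964,5.5208) cross=54.932; C₋=(6.1291,-3.8122) cross=-54.932
θ=74°:   branch + wants cross > 0 → take C=(7.6964,5.5208) (cross=54.932)
θ=74°: ex = (C−B)/|BC| = (0.8931,0.4498); ey = (-0.4498,0.8931)
θ=74°: P = B + -0.81·ex + -2.67·ey = (1.0287,-0.8265)
θ=164°: B = A + 2.00·(cos164°, sin164°) = (-1.9225, 0.5513)
θ=164°: |BD| = 13.9334
θ=164°: circle(B,8.00) ∩ circle(D,7.00): a=7.5050, h=2.7704
θ=164°:   candidates: C₊=(5.6862,3.0226) cross=38.601; C₋=(5.4670,-2.5139) cross=-38.601
θ=164°:   branch + wants cross > 0 → take C=(5.6862,3.0226) (cross=38.601)
θ=164°: ex = (C−B)/|BC| = (0.9511,0.3089); ey = (-0.3089,0.9511)
θ=164°: P = B + -0.81·ex + -2.67·ey = (-1.8681,-2.2384)
θ=225°: B = A + 2.00·(cos225°, sin225°) = (-1.4142, -1.4142)
θ=225°: |BD| = 13.4886
θ=225°: circle(B,8.00) ∩ circle(D,7.00): a=7.3003, h=3.2719
θ=225°:   candidates: C₊=(5.5028,2.6051) cross=44.134; C₋=(6.1889,-3.9027) cross=-44.134
θ=225°:   branch + wants cross > 0 → take C=(5.5028,2.6051) (cross=44.134)
θ=225°: ex = (C−B)/|BC| = (0.8646,0.5024); ey = (-0.5024,0.8646)
θ=225°: P = B + -0.81·ex + -2.67·ey = (-0.7731,-4.1297)
θ=329°: B = A + 2.00·(cos329°, sin329°) = (1.7143, -1.0301)
θ=329°: |BD| = 10.3371
θ=329°: circle(B,8.00) ∩ circle(D,7.00): a=5.8941, h=5.4092
θ=329°:   candidates: C₊=(7.0401,4.9396) cross=55.916; C₋=(8.1181,-5.8250) cross=-55.916
θ=329°:   branch + wants cross > 0 → take C=(7.0401,4.9396) (cross=55.916)
θ=329°: ex = (C−B)/|BC| = (0.6657,0.7462); ey = (-0.7462,0.6657)
θ=329°: P = B + -0.81·ex + -2.67·ey = (3.1675,-3.4120)

θ=74°: 1.03 -0.83
θ=164°: -1.87 -2.24
θ=225°: -0.77 -4.13
θ=329°: 3.17 -3.41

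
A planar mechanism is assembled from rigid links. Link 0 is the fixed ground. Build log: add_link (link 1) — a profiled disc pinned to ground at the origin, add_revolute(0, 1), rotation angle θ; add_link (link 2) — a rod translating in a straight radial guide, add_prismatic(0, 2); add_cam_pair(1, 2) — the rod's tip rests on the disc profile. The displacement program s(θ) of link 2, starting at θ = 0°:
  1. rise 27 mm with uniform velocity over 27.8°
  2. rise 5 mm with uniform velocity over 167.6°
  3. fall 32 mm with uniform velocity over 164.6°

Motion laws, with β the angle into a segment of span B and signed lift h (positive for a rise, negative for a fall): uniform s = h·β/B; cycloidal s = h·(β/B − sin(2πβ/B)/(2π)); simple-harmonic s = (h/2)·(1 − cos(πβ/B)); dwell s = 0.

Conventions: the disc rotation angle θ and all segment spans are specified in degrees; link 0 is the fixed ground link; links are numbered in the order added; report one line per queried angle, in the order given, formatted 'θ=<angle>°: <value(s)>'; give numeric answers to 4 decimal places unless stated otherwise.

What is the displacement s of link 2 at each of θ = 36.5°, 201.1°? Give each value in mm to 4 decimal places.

seg 1 [0°–27.8°] uniform, h=27: full span → s += 27 → s = 27.0000
seg 2 [27.8°–195.4°] uniform, h=5: θ=36.5° here. β=8.7, B=167.6. 5·8.7/167.6 = 0.2595 → s = 27.2595
seg 2 [27.8°–195.4°] uniform, h=5: full span → s += 5 → s = 32.0000
seg 3 [195.4°–360°] uniform, h=-32: θ=201.1° here. β=5.7, B=164.6. -32·5.7/164.6 = -1.1081 → s = 30.8919

θ=36.5°: 27.2595
θ=201.1°: 30.8919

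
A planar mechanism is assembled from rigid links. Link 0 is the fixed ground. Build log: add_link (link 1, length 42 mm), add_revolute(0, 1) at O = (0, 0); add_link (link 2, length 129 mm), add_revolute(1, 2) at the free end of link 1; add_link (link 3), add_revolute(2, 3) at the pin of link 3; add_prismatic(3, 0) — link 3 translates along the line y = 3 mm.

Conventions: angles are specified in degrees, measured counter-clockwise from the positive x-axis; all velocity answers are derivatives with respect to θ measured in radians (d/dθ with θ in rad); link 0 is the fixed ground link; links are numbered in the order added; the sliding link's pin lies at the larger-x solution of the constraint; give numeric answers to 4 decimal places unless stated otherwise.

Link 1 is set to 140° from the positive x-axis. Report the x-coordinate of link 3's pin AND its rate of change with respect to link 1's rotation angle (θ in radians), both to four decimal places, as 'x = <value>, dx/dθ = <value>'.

geometry: r = 42 mm, L = 129 mm, e = 3 mm
crank pin P = (r cos θ, r sin θ) = (-32.173867, 26.997080)
h = r sin θ − e = 26.997080 − 3 = 23.997080
x = r cos θ + √(L² − h²) = -32.173867 + 126.748334 = 94.574467
dx/dθ = −r sin θ − h·r cos θ/√(L² − h²) (θ in radians; h = 23.997080) = -20.905648

x = 94.5745, dx/dθ = -20.9056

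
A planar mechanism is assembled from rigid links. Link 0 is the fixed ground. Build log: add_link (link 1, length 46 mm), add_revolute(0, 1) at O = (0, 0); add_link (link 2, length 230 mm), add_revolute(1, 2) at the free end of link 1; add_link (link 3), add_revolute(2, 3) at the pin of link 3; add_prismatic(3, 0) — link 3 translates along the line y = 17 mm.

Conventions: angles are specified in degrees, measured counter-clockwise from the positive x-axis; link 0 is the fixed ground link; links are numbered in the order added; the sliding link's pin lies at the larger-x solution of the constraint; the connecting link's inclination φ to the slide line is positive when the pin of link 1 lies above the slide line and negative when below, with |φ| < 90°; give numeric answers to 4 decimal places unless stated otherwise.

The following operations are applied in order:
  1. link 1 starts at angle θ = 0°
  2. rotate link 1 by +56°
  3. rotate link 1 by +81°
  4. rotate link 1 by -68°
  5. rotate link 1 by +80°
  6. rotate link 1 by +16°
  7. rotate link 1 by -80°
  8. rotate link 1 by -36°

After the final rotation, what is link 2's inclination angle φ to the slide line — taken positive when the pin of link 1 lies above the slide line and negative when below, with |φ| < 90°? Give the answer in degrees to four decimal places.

geometry: r = 46 mm, L = 230 mm, e = 17 mm; θ starts at 0°
rotate link 1 by +56°: θ ← 0° +56° = 56°
rotate link 1 by +81°: θ ← 56° +81° = 137°
rotate link 1 by -68°: θ ← 137° -68° = 69°
rotate link 1 by +80°: θ ← 69° +80° = 149°
rotate link 1 by +16°: θ ← 149° +16° = 165°
rotate link 1 by -80°: θ ← 165° -80° = 85°
rotate link 1 by -36°: θ ← 85° -36° = 49°
h = r sin θ − e = 34.716641 − 17 = 17.716641
sin φ = h / L = 17.716641 / 230 = 0.07702887
φ = arcsin(0.07702887) = 4.417805°

4.4178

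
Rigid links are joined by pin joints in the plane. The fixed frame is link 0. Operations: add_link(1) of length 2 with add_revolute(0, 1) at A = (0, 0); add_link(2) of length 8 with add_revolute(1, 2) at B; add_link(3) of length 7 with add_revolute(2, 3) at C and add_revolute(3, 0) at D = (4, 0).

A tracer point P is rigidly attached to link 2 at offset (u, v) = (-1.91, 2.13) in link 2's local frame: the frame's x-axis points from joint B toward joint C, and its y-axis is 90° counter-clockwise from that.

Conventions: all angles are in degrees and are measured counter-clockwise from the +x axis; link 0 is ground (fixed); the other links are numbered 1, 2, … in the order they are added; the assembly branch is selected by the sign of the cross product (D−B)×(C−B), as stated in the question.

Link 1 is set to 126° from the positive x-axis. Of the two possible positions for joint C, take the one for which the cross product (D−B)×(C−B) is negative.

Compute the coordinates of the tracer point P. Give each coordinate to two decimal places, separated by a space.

A=(0,0), D=(4.00,0)
B = A + 2.00·(cos126°, sin126°) = (-1.1756, 1.6180)
|BD| = 5.4226
circle(B,8.00) ∩ circle(D,7.00): a=4.0944, h=6.8728
  candidates: C₊=(4.7831,6.9561) cross=37.269; C₋=(0.6815,-6.1634) cross=-37.269
  branch - wants cross < 0 → take C=(0.6815,-6.1634) (cross=-37.269)
ex = (C−B)/|BC| = (0.2321,-0.9727); ey = (0.9727,0.2321)
P = B + -1.91·ex + 2.13·ey = (0.4529,3.9703)

0.45 3.97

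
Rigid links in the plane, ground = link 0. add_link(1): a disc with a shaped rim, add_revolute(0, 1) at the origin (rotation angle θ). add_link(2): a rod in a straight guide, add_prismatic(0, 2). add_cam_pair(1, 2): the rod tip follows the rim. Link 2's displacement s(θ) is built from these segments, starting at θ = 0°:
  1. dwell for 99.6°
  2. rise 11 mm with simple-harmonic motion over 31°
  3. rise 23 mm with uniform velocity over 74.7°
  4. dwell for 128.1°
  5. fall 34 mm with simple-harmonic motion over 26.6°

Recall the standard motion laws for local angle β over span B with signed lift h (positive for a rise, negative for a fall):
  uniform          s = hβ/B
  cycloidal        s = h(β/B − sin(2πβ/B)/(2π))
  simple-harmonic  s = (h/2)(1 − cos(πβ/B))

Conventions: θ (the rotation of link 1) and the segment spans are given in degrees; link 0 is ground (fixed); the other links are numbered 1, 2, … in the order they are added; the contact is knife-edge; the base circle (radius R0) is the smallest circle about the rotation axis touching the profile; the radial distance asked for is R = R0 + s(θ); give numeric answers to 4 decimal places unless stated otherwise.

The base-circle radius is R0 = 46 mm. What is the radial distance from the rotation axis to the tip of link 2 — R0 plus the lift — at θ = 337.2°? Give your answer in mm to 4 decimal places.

segment 1 (0° to 99.6°, dwell): s unchanged at 0.0000
segment 2 (99.6° to 130.6°, simple-harmonic, h = 11) is passed completely: s = 0.0000 + (11) = 11.0000
segment 3 (130.6° to 205.3°, uniform, h = 23) is passed completely: s = 11.0000 + (23) = 34.0000
segment 4 (205.3° to 333.4°, dwell): s unchanged at 34.0000
θ = 337.2° falls in segment 5 (333.4° to 360°, simple-harmonic, h = -34): β = 337.2 − 333.4 = 3.8°, B = 26.6°; Δs = -34/2·(1 − cos(π·0.1429)) = -1.6835; s = 34.0000 − 1.6835 = 32.3165
R = R0 + s = 46 + 32.3165 = 78.3165

78.3165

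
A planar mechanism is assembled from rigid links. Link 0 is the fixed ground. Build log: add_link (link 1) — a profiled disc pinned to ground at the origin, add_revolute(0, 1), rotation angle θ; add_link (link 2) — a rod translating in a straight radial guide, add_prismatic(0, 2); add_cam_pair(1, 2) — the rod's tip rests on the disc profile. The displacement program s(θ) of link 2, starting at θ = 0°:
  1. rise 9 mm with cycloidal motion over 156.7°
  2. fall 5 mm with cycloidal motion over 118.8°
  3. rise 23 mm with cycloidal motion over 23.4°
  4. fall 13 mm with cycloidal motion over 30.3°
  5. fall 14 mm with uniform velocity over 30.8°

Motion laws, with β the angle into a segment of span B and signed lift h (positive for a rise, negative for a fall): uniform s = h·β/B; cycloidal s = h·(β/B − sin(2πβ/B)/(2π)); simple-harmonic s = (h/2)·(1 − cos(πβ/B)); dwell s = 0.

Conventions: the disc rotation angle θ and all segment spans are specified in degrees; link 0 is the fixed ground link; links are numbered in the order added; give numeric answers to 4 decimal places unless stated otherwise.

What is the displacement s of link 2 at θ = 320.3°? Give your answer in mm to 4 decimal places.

seg 1 [0°–156.7°] cycloidal, h=9: full span → s += 9 → s = 9.0000
seg 2 [156.7°–275.5°] cycloidal, h=-5: full span → s += -5 → s = 4.0000
seg 3 [275.5°–298.9°] cycloidal, h=23: full span → s += 23 → s = 27.0000
seg 4 [298.9°–329.2°] cycloidal, h=-13: θ=320.3° here. β=21.4, B=30.3. -13·(0.7063 − sin(2π·0.7063)/(2π)) = -11.1729 → s = 15.8271

15.8271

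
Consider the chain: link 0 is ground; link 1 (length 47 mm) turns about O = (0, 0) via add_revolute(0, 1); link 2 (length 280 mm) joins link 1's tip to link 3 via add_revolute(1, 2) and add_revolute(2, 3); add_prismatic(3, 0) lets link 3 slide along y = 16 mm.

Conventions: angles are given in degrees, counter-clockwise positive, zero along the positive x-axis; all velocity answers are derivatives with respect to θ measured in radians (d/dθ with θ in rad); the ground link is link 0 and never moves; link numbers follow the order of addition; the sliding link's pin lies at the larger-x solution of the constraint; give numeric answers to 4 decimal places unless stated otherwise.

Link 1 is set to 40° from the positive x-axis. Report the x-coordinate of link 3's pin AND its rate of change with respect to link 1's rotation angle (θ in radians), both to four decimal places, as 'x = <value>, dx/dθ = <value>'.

geometry: r = 47 mm, L = 280 mm, e = 16 mm
crank pin P = (r cos θ, r sin θ) = (36.004089, 30.211018)
h = r sin θ − e = 30.211018 − 16 = 14.211018
x = r cos θ + √(L² − h²) = 36.004089 + 279.639137 = 315.643226
dx/dθ = −r sin θ − h·r cos θ/√(L² − h²) (θ in radians; h = 14.211018) = -32.040714

x = 315.6432, dx/dθ = -32.0407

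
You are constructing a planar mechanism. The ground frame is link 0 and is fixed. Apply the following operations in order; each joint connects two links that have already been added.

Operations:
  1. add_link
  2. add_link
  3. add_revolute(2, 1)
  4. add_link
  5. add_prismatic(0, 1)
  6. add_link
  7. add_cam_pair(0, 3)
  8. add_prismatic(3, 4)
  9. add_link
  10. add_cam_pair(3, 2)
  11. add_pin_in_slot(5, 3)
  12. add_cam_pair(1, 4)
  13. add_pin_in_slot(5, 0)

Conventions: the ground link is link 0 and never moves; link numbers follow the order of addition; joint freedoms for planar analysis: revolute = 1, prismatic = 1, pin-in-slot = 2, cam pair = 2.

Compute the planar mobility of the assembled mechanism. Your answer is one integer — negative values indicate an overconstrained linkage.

ground; <1,0,0>
#1 <2,0,0>
#2 <3,0,0>
R:2↔1 J1 <3,1,0>
#3 <4,1,0>
P:0↔1 J1 <4,2,0>
#4 <5,2,0>
C:0↔3 J2 <5,2,1>
P:3↔4 J1 <5,3,1>
#5 <6,3,1>
C:3↔2 J2 <6,3,2>
PS:5↔3 J2 <6,3,3>
C:1↔4 J2 <6,3,4>
PS:5↔0 J2 <6,3,5>
3×5 − 2×3 − 1×5 = 4

M = 4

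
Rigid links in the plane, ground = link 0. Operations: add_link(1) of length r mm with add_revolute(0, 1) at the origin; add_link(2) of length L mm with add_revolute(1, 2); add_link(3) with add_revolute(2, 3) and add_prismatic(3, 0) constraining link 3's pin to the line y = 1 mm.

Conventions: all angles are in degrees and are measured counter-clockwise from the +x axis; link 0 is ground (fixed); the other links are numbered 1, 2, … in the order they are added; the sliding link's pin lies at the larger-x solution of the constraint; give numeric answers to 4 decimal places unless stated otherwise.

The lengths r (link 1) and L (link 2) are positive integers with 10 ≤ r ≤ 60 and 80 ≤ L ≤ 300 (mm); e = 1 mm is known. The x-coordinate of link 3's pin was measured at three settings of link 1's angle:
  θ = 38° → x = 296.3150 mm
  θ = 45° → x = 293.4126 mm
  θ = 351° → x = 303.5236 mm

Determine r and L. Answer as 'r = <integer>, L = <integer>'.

constraint per measurement: (x − r cos θ)² + (r sin θ − e)² = L²
subtracting the θ₁ and θ₂ equations cancels the r² and L² terms:
r = (x₁² − x₂²) / (2[(x₁cos θ₁ + e sin θ₁) − (x₂cos θ₂ + e sin θ₂)]) = 32.9997 → r = 33
L² = (x₁ − r cos θ₁)² + (r sin θ₁ − e)² = 73440.9847 → L = 271.0000 → L = 271
check at θ₃=351°: x = 303.5236 (printed 303.5236) ✓

r = 33, L = 271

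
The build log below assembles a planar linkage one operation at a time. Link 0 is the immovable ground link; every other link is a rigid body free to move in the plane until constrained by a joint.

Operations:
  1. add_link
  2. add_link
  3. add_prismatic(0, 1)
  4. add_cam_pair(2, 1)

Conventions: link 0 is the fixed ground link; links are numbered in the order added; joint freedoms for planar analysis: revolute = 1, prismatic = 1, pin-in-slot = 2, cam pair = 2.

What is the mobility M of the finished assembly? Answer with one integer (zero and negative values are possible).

L=1 J1=0 J2=0
add link → L=2 J1=0 J2=0
add link → L=3 J1=0 J2=0
P@0,1 dof=1 J1 → L=3 J1=1 J2=0
C@2,1 dof=2 J2 → L=3 J1=1 J2=1
M=3(L−1)−2J1−J2=3·2−2·1−1=3

M = 3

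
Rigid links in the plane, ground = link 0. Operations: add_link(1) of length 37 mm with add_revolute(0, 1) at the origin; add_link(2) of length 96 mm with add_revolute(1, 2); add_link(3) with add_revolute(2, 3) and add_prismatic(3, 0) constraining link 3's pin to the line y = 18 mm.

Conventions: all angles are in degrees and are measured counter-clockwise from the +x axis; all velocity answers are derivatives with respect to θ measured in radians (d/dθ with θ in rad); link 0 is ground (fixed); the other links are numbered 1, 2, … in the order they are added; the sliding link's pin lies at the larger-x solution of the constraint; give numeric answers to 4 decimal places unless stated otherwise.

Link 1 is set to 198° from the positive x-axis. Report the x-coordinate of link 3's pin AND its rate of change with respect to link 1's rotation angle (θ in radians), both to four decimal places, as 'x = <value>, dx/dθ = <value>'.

geometry: r = 37 mm, L = 96 mm, e = 18 mm
crank pin P = (r cos θ, r sin θ) = (-35.189091, -11.433629)
h = r sin θ − e = -11.433629 − 18 = -29.433629
x = r cos θ + √(L² − h²) = -35.189091 + 91.376482 = 56.187391
dx/dθ = −r sin θ − h·r cos θ/√(L² − h²) (θ in radians; h = -29.433629) = 0.098736

x = 56.1874, dx/dθ = 0.0987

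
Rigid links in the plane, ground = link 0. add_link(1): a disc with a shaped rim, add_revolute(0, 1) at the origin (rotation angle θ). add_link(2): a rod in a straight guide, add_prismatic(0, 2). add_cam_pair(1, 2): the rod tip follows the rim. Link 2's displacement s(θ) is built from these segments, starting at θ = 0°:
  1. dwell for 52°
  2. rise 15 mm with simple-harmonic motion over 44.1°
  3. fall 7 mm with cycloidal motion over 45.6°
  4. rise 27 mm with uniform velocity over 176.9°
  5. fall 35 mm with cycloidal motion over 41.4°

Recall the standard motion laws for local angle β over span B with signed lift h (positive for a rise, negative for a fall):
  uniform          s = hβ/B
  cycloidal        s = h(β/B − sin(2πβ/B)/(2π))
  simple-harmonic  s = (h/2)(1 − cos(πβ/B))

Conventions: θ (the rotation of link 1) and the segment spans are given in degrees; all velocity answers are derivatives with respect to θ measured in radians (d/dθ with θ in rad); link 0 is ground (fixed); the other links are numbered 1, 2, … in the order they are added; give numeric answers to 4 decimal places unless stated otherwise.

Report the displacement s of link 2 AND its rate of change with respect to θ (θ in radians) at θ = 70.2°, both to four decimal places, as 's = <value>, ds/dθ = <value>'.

segment 1 (0° to 52°, dwell): s unchanged at 0.0000
θ = 70.2° falls in segment 2 (52° to 96.1°, simple-harmonic, h = 15): β = 70.2 − 52 = 18.2°, B = 44.1°; Δs = 15/2·(1 − cos(π·0.4127)) = 5.4687; s = 0.0000 + 5.4687 = 5.4687
velocity in seg [52°–96.1°] (simple-harmonic), θ in radians: β = 18.2° = 0.3176 rad, B = 44.1° = 0.7697 rad; ds/dθ = (πh/(2B)) sin(πβ/B) = (π·15/(2·0.7697)) sin(π·0.4127) = 29.468089 mm/rad

s = 5.4687, ds/dθ = 29.4681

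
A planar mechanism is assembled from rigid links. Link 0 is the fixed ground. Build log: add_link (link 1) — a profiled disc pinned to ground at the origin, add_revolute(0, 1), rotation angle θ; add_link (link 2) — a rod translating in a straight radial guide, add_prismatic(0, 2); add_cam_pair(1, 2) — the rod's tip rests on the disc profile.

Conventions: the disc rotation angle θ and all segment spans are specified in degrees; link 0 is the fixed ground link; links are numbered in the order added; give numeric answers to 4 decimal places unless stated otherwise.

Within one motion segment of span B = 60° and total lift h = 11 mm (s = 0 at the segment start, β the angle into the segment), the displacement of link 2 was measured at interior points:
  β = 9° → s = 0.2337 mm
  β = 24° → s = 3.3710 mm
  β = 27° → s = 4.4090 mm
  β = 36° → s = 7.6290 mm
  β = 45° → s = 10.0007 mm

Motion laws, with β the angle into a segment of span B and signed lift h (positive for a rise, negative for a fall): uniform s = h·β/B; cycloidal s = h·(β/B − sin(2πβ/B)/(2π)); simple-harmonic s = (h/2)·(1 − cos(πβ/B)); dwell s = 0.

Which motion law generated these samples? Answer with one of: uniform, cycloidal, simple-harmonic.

candidates at β/B = r: uniform s = h·r (linear in β); cycloidal s = h·(r − sin(2πr)/(2π)); simple-harmonic s = (h/2)(1 − cos(πr))
β=9°: printed 0.2337 | uniform 1.6500, cycloidal 0.2337, simple-harmonic 0.5995
β=24°: printed 3.3710 | uniform 4.4000, cycloidal 3.3710, simple-harmonic 3.8004
β=27°: printed 4.4090 | uniform 4.9500, cycloidal 4.4090, simple-harmonic 4.6396
β=36°: printed 7.6290 | uniform 6.6000, cycloidal 7.6290, simple-harmonic 7.1996
β=45°: printed 10.0007 | uniform 8.2500, cycloidal 10.0007, simple-harmonic 9.3891
only one law matches every sample → cycloidal

cycloidal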